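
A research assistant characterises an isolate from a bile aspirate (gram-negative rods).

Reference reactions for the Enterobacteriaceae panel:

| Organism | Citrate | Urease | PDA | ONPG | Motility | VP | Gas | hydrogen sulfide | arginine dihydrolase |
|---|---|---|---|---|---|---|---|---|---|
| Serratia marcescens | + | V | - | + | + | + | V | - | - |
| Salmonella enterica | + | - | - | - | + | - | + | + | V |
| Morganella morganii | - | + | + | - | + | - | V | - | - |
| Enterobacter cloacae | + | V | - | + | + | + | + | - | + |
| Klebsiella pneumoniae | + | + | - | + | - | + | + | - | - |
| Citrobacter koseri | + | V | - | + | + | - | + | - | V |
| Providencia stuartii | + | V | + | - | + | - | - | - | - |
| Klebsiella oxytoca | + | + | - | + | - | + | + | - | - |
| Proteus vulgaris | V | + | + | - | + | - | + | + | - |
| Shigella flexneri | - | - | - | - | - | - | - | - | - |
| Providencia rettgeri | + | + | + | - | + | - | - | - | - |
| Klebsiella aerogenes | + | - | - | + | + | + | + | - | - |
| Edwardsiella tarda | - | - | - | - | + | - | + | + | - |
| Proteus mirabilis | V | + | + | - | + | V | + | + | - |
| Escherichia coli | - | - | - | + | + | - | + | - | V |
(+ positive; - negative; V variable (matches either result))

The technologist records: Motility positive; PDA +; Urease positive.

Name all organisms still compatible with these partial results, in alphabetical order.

Urease +: excludes 5 organisms — 10 left.
Motility +: excludes Klebsiella pneumoniae, Klebsiella oxytoca — 8 left.
PDA +: excludes Serratia marcescens, Enterobacter cloacae, Citrobacter koseri — 5 left.

Morganella morganii, Proteus mirabilis, Proteus vulgaris, Providencia rettgeri, Providencia stuartii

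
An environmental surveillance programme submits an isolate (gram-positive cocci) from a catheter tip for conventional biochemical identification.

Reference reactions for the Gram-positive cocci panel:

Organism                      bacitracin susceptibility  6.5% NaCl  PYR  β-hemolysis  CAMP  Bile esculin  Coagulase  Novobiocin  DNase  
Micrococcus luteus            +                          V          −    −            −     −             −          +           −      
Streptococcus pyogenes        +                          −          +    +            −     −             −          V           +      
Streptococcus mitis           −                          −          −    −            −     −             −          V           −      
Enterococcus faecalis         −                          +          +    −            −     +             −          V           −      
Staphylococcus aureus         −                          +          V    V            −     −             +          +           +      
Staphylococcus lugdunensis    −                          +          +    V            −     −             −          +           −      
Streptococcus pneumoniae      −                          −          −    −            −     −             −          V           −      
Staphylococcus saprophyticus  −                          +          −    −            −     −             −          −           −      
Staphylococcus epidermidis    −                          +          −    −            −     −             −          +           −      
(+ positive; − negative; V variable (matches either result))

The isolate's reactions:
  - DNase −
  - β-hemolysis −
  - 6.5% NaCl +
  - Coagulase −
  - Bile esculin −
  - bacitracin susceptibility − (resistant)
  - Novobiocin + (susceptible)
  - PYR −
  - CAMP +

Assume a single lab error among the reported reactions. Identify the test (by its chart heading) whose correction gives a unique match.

As reported, no row in the chart matches all 9 reactions.
Reversing bacitracin susceptibility → still no organism matches.
Reversing PYR → still no organism matches.
Reversing CAMP (to −) → unique match: Staphylococcus epidermidis.
Reversing 6.5% NaCl → still no organism matches.
Reversing β-hemolysis → still no organism matches.
Reversing Novobiocin → still no organism matches.
Reversing Coagulase → still no organism matches.
Reversing DNase → still no organism matches.
Reversing Bile esculin → still no organism matches.

CAMP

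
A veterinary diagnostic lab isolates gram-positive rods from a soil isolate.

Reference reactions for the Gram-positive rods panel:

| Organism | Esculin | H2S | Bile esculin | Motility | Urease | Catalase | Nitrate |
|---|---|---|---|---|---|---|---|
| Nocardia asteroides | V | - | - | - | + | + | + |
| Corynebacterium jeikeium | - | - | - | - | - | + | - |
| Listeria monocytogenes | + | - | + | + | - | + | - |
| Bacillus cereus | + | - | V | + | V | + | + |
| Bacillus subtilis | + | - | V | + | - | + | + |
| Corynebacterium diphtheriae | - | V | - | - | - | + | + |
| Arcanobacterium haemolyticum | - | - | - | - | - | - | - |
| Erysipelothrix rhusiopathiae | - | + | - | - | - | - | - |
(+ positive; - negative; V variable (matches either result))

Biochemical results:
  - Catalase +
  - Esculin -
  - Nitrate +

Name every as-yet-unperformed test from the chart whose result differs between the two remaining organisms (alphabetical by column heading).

Urease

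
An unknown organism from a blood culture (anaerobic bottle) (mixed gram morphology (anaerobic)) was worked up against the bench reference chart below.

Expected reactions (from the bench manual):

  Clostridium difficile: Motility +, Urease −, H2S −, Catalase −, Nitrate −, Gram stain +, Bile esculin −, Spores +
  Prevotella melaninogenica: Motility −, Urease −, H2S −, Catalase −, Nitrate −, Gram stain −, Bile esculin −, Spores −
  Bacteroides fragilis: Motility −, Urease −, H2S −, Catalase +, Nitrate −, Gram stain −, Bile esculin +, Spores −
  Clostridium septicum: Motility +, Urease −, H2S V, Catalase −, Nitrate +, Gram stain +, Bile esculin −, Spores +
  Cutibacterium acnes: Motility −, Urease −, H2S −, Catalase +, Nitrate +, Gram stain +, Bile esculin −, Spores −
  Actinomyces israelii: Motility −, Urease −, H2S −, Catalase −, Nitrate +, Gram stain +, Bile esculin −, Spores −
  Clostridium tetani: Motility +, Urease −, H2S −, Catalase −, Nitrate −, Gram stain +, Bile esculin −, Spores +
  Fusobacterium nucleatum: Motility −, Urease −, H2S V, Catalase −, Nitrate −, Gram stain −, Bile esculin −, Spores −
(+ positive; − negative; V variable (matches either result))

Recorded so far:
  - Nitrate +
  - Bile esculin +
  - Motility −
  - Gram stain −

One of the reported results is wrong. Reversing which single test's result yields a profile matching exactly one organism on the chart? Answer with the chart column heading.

Nitrate

As reported, no row in the chart matches all 4 reactions.
Reversing Nitrate (to −) → unique match: Bacteroides fragilis.
Reversing Gram stain → still no organism matches.
Reversing Bile esculin → still no organism matches.
Reversing Motility → still no organism matches.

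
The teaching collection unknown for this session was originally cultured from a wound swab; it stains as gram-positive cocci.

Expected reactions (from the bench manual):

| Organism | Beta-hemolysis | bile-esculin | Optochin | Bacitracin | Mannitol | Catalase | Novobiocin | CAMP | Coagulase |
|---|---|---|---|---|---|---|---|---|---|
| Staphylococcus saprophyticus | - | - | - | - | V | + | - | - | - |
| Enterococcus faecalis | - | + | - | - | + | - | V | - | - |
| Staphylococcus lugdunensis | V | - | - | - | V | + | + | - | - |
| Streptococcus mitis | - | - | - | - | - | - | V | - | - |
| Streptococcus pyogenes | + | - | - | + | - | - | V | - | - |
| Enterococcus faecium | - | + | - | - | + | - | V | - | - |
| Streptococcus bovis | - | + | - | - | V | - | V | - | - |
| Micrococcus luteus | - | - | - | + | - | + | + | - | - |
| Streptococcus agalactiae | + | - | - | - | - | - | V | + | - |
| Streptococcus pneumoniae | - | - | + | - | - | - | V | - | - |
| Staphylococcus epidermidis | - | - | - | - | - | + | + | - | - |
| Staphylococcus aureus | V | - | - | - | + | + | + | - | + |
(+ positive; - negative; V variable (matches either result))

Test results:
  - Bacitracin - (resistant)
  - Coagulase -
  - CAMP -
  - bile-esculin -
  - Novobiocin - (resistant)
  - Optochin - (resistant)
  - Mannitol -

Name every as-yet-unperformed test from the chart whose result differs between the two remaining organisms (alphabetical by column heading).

CAMP -: excludes Streptococcus agalactiae — 11 left.
Mannitol -: excludes Enterococcus faecalis, Enterococcus faecium, Staphylococcus aureus — 8 left.
Coagulase -: all 8 remaining candidates are consistent.
Optochin -: excludes Streptococcus pneumoniae — 7 left.
Bacitracin -: excludes Streptococcus pyogenes, Micrococcus luteus — 5 left.
bile-esculin -: excludes Streptococcus bovis — 4 left.
Novobiocin -: excludes Staphylococcus lugdunensis, Staphylococcus epidermidis — 2 left.
Two candidates remain: Staphylococcus saprophyticus and Streptococcus mitis.
  Beta-hemolysis: - vs - — same for both, does not separate.
  Catalase: Staphylococcus saprophyticus +, Streptococcus mitis - — discriminates.

Catalase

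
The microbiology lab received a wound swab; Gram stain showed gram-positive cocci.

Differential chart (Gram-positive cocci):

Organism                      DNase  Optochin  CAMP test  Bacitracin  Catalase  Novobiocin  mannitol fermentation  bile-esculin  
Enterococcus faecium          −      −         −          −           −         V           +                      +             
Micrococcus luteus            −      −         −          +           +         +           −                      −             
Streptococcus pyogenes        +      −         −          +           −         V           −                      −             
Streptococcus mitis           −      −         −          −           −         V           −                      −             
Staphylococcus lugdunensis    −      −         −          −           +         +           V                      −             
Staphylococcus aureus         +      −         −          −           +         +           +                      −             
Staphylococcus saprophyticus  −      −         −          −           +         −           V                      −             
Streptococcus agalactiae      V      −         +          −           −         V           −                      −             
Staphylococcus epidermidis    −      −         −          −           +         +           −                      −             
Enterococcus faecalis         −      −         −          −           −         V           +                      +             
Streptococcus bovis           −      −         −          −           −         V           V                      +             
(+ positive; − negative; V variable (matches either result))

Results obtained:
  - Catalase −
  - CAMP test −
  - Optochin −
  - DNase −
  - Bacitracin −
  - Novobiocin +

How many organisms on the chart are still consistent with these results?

4

DNase −: excludes Streptococcus pyogenes, Staphylococcus aureus — 9 left.
Catalase −: excludes Micrococcus luteus, Staphylococcus lugdunensis, Staphylococcus saprophyticus, Staphylococcus epidermidis — 5 left.
Bacitracin −: all 5 remaining candidates are consistent.
CAMP test −: excludes Streptococcus agalactiae — 4 left.
Optochin −: all 4 remaining candidates are consistent.
Novobiocin +: all 4 remaining candidates are consistent.
Still consistent: Enterococcus faecalis, Enterococcus faecium, Streptococcus bovis, Streptococcus mitis.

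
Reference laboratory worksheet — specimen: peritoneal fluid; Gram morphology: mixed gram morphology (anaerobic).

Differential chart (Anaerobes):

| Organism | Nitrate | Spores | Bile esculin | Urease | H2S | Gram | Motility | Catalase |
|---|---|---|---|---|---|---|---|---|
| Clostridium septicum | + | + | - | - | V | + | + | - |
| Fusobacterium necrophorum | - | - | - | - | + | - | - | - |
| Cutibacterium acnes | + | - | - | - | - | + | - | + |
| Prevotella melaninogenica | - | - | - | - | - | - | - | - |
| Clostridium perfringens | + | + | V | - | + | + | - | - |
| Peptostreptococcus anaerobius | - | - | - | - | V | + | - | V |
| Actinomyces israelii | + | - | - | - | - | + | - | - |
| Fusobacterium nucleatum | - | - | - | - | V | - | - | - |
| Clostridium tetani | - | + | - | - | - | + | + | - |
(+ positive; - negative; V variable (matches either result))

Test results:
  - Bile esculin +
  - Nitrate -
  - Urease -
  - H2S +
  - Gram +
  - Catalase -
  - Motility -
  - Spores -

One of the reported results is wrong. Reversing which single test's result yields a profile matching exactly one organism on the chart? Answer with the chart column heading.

Bile esculin

As reported, no row in the chart matches all 8 reactions.
Reversing Motility → still no organism matches.
Reversing Nitrate → still no organism matches.
Reversing Gram → still no organism matches.
Reversing Catalase → still no organism matches.
Reversing H2S → still no organism matches.
Reversing Urease → still no organism matches.
Reversing Spores → still no organism matches.
Reversing Bile esculin (to -) → unique match: Peptostreptococcus anaerobius.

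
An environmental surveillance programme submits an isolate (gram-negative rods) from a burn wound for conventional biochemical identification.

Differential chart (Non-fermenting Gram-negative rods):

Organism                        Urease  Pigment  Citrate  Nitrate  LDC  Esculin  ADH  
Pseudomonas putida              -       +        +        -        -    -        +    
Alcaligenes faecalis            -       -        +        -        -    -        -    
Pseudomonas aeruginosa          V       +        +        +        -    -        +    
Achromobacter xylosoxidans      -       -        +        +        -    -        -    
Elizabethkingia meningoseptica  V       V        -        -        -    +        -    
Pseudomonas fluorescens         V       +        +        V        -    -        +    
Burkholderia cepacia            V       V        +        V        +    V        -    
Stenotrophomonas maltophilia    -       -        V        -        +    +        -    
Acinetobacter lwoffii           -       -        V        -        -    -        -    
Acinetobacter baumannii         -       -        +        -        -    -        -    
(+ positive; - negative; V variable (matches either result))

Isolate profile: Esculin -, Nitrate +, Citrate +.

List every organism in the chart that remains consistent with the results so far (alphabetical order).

Nitrate +: excludes 6 organisms — 4 left.
Esculin -: all 4 remaining candidates are consistent.
Citrate +: all 4 remaining candidates are consistent.

Achromobacter xylosoxidans, Burkholderia cepacia, Pseudomonas aeruginosa, Pseudomonas fluorescens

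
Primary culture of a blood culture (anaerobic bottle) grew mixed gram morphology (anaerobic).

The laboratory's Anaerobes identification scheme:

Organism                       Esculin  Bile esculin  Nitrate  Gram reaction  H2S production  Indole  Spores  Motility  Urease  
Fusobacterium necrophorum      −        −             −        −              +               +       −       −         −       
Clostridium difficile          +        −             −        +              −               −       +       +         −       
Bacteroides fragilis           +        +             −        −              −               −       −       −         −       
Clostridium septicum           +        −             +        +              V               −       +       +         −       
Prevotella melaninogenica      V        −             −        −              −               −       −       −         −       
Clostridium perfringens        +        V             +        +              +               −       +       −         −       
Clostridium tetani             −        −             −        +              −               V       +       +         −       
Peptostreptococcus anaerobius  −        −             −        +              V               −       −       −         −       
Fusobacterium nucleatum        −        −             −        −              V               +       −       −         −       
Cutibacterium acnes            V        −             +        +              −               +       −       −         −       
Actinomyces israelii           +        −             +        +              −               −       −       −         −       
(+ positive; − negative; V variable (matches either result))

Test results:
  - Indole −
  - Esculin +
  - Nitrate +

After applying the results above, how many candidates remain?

3

Nitrate +: excludes 7 organisms — 4 left.
Indole −: excludes Cutibacterium acnes — 3 left.
Esculin +: all 3 remaining candidates are consistent.
Still consistent: Actinomyces israelii, Clostridium perfringens, Clostridium septicum.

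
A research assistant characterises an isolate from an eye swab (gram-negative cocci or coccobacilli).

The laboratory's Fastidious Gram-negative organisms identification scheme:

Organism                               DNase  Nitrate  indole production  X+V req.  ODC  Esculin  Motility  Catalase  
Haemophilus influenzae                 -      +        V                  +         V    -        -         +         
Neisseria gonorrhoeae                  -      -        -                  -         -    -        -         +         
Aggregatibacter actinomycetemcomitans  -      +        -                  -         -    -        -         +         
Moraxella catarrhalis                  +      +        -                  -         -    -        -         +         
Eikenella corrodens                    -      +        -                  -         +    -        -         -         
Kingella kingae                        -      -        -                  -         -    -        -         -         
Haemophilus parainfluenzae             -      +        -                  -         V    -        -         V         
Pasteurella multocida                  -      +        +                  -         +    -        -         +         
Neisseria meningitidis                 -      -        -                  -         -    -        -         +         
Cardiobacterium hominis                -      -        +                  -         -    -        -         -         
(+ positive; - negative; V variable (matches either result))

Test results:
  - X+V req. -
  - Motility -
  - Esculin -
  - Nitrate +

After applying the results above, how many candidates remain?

Esculin -: all 10 remaining candidates are consistent.
X+V req. -: excludes Haemophilus influenzae — 9 left.
Motility -: all 9 remaining candidates are consistent.
Nitrate +: excludes Neisseria gonorrhoeae, Kingella kingae, Neisseria meningitidis, Cardiobacterium hominis — 5 left.
Still consistent: Aggregatibacter actinomycetemcomitans, Eikenella corrodens, Haemophilus parainfluenzae, Moraxella catarrhalis, Pasteurella multocida.

5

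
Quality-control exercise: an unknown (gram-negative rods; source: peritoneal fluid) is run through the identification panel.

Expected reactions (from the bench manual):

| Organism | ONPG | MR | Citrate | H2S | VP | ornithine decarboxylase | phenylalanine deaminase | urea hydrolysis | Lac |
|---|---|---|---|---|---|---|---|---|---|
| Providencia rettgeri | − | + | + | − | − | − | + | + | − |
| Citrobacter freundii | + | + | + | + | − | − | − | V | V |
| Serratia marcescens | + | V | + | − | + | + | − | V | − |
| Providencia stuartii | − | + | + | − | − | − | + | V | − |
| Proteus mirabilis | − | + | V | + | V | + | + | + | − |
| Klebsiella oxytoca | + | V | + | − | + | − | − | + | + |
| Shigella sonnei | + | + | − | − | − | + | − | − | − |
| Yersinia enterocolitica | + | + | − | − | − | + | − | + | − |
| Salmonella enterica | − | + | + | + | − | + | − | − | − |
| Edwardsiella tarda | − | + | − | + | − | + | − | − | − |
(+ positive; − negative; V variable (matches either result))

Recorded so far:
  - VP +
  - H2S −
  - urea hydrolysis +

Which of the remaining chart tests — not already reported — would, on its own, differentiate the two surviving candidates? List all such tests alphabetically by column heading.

VP +: excludes 7 organisms — 3 left.
H2S −: excludes Proteus mirabilis — 2 left.
urea hydrolysis +: all 2 remaining candidates are consistent.
Two candidates remain: Klebsiella oxytoca and Serratia marcescens.
  ONPG: + vs + — same for both, does not separate.
  MR: V vs V — variable for at least one, does not separate.
  Citrate: + vs + — same for both, does not separate.
  ornithine decarboxylase: Klebsiella oxytoca −, Serratia marcescens + — discriminates.
  phenylalanine deaminase: − vs − — same for both, does not separate.
  Lac: Klebsiella oxytoca +, Serratia marcescens − — discriminates.

Lac, ornithine decarboxylase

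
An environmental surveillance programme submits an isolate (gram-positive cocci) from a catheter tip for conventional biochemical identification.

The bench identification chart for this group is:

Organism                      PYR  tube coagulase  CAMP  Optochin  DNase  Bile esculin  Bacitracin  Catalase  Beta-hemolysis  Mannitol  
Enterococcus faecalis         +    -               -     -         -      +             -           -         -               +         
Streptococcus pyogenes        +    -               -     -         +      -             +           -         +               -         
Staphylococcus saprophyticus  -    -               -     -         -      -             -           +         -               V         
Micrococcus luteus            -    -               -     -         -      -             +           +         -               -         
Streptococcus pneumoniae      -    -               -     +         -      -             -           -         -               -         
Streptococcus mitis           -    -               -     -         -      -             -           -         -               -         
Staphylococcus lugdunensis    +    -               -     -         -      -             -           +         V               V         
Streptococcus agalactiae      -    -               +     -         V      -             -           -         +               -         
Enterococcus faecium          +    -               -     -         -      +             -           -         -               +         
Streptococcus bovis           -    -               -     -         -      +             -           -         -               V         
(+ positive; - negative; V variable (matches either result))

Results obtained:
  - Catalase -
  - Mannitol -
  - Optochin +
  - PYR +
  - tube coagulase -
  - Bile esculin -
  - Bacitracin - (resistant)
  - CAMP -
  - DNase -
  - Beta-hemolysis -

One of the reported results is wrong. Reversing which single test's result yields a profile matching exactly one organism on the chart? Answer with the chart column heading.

PYR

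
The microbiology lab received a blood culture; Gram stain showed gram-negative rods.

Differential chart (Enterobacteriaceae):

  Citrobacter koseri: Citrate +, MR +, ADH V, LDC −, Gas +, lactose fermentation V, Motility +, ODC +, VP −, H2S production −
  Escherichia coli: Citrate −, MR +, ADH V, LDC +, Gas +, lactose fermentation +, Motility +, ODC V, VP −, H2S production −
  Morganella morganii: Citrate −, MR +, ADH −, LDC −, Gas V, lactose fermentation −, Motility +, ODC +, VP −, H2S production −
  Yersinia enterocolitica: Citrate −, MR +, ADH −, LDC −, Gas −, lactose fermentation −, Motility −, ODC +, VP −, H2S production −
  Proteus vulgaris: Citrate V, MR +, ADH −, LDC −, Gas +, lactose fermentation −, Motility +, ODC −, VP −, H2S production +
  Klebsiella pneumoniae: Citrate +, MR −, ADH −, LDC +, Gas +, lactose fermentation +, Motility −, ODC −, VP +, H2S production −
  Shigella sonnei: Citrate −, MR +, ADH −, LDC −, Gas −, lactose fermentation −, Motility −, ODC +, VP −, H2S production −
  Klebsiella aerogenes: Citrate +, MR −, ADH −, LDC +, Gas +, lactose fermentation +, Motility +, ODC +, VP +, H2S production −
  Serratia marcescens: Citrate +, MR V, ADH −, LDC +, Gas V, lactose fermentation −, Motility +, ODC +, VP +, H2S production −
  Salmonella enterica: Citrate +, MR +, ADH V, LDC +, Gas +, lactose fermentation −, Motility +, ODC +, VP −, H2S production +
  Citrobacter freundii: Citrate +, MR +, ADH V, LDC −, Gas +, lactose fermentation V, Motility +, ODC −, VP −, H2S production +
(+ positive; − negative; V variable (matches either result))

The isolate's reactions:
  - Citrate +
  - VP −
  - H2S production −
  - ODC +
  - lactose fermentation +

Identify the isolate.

Citrate +: excludes Escherichia coli, Morganella morganii, Yersinia enterocolitica, Shigella sonnei — 7 left.
ODC +: excludes Proteus vulgaris, Klebsiella pneumoniae, Citrobacter freundii — 4 left.
VP −: excludes Klebsiella aerogenes, Serratia marcescens — 2 left.
H2S production −: excludes Salmonella enterica — 1 left.
lactose fermentation +: the one remaining candidate is consistent.

Citrobacter koseri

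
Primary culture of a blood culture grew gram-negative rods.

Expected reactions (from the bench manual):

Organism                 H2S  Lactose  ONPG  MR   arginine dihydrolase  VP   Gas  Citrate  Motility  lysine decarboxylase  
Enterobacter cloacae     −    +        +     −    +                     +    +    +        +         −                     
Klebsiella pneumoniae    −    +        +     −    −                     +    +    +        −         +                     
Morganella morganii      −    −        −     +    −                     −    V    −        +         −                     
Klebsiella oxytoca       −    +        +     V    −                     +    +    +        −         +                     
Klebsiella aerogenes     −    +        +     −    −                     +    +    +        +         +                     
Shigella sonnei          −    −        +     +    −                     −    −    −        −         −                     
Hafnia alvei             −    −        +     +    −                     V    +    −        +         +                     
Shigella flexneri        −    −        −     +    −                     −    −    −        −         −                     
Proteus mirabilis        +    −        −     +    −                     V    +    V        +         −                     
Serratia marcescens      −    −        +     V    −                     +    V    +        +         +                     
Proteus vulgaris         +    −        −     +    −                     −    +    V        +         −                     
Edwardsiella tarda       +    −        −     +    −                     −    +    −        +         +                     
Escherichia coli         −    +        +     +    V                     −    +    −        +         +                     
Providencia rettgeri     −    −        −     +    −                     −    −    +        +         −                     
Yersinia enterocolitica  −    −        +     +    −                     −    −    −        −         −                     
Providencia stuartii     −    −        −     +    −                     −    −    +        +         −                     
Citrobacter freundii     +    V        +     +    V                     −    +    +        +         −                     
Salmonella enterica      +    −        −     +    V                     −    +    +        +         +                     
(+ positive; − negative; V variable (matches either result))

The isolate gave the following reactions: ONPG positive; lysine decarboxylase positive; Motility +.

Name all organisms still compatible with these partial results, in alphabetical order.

Motility +: excludes 5 organisms — 13 left.
ONPG +: excludes 7 organisms — 6 left.
lysine decarboxylase +: excludes Enterobacter cloacae, Citrobacter freundii — 4 left.

Escherichia coli, Hafnia alvei, Klebsiella aerogenes, Serratia marcescens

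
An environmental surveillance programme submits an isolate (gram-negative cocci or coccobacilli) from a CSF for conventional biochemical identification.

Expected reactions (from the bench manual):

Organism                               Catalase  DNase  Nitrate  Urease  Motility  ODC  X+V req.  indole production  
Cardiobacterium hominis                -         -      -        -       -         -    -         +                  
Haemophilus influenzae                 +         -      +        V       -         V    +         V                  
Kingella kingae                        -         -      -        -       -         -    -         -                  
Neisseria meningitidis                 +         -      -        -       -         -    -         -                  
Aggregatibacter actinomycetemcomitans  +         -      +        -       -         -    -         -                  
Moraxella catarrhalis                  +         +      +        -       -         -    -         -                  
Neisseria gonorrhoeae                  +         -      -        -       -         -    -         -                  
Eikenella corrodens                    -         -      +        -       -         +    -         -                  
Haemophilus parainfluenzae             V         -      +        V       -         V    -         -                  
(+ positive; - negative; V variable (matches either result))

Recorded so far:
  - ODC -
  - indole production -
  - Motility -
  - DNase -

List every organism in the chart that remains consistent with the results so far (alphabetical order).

ODC -: excludes Eikenella corrodens — 8 left.
DNase -: excludes Moraxella catarrhalis — 7 left.
Motility -: all 7 remaining candidates are consistent.
indole production -: excludes Cardiobacterium hominis — 6 left.

Aggregatibacter actinomycetemcomitans, Haemophilus influenzae, Haemophilus parainfluenzae, Kingella kingae, Neisseria gonorrhoeae, Neisseria meningitidis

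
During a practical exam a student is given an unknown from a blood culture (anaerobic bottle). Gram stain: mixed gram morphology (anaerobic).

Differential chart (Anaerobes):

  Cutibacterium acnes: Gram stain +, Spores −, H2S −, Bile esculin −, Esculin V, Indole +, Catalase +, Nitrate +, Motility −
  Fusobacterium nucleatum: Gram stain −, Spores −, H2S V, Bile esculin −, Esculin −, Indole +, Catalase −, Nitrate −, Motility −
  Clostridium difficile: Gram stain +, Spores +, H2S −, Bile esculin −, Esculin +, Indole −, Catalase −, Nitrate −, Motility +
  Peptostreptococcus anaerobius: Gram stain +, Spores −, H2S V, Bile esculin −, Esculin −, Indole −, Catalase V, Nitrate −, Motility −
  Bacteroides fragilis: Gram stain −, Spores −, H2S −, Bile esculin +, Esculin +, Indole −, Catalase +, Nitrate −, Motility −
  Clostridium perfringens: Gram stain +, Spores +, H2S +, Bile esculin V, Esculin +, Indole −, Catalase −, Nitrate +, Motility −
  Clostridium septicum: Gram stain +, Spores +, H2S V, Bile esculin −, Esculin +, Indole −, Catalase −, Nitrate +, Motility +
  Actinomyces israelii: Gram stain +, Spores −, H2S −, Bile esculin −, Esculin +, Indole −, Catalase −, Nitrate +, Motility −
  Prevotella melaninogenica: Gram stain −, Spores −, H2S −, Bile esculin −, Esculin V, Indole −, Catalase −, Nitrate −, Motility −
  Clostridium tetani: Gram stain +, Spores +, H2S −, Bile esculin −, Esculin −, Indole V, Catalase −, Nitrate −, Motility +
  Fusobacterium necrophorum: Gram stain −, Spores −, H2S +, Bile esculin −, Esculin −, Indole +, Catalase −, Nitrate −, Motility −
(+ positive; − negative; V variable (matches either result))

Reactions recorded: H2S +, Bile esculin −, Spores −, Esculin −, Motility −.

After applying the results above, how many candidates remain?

3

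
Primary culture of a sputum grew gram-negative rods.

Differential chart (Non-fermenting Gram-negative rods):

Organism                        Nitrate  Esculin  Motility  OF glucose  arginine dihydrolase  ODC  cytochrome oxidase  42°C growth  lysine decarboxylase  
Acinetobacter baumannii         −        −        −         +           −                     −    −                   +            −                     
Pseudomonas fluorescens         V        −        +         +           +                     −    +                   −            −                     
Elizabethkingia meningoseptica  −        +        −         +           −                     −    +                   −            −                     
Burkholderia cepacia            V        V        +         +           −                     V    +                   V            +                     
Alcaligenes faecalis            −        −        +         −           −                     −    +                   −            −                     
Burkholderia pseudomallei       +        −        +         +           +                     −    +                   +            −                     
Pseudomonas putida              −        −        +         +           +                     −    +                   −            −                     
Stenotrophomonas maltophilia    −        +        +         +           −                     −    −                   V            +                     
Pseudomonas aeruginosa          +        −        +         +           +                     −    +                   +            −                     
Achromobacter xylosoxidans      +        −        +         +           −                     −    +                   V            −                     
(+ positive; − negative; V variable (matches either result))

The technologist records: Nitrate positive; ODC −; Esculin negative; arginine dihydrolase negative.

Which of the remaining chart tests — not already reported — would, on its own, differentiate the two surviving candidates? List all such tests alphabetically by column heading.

lysine decarboxylase

ODC −: all 10 remaining candidates are consistent.
Esculin −: excludes Elizabethkingia meningoseptica, Stenotrophomonas maltophilia — 8 left.
arginine dihydrolase −: excludes Pseudomonas fluorescens, Burkholderia pseudomallei, Pseudomonas putida, Pseudomonas aeruginosa — 4 left.
Nitrate +: excludes Acinetobacter baumannii, Alcaligenes faecalis — 2 left.
Two candidates remain: Achromobacter xylosoxidans and Burkholderia cepacia.
  Motility: + vs + — same for both, does not separate.
  OF glucose: + vs + — same for both, does not separate.
  cytochrome oxidase: + vs + — same for both, does not separate.
  42°C growth: V vs V — variable for at least one, does not separate.
  lysine decarboxylase: Achromobacter xylosoxidans −, Burkholderia cepacia + — discriminates.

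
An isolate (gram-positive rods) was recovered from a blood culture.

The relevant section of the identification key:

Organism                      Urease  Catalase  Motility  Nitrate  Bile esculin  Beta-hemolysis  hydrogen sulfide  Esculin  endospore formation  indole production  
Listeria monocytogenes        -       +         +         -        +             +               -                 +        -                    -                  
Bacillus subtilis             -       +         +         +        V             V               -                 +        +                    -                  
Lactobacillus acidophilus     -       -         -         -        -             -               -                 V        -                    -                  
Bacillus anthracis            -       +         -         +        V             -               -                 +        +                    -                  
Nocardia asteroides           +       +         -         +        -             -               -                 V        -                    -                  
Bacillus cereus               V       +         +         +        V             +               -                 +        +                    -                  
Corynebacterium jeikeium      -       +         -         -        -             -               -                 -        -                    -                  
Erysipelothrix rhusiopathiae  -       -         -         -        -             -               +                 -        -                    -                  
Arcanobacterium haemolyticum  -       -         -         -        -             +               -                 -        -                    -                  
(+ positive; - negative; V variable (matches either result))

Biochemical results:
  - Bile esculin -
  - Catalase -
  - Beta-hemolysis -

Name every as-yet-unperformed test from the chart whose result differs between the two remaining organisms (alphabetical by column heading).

hydrogen sulfide

Beta-hemolysis -: excludes Listeria monocytogenes, Bacillus cereus, Arcanobacterium haemolyticum — 6 left.
Bile esculin -: all 6 remaining candidates are consistent.
Catalase -: excludes Bacillus subtilis, Bacillus anthracis, Nocardia asteroides, Corynebacterium jeikeium — 2 left.
Two candidates remain: Erysipelothrix rhusiopathiae and Lactobacillus acidophilus.
  Urease: - vs - — same for both, does not separate.
  Motility: - vs - — same for both, does not separate.
  Nitrate: - vs - — same for both, does not separate.
  hydrogen sulfide: Erysipelothrix rhusiopathiae +, Lactobacillus acidophilus - — discriminates.
  Esculin: - vs V — variable for at least one, does not separate.
  endospore formation: - vs - — same for both, does not separate.
  indole production: - vs - — same for both, does not separate.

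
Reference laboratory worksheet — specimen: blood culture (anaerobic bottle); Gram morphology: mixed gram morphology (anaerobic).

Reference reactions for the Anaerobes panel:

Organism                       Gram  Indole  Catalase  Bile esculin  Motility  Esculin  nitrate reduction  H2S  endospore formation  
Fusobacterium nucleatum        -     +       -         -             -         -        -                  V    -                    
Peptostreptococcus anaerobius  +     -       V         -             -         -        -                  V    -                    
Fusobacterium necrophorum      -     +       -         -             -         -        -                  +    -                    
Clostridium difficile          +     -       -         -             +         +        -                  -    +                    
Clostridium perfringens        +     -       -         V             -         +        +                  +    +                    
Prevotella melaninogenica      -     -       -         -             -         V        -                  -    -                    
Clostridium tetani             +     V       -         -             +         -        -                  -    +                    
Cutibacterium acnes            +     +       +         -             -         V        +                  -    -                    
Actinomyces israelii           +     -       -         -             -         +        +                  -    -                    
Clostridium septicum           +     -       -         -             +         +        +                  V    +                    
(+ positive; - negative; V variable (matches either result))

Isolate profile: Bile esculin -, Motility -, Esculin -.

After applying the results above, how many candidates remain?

Bile esculin -: all 10 remaining candidates are consistent.
Motility -: excludes Clostridium difficile, Clostridium tetani, Clostridium septicum — 7 left.
Esculin -: excludes Clostridium perfringens, Actinomyces israelii — 5 left.
Still consistent: Cutibacterium acnes, Fusobacterium necrophorum, Fusobacterium nucleatum, Peptostreptococcus anaerobius, Prevotella melaninogenica.

5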